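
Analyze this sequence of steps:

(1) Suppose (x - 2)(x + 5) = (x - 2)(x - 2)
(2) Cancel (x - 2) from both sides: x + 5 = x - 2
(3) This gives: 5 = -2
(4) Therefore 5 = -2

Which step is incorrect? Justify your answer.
Step 2: Cancel (x - 2) from both sides: x + 5 = x - 2

Step 2 cancels (x - 2) from both sides. This is only valid if (x - 2) ≠ 0, i.e., x ≠ 2. When x = 2, both sides equal zero regardless of the other factors. The correct approach requires considering x = 2 as a separate case.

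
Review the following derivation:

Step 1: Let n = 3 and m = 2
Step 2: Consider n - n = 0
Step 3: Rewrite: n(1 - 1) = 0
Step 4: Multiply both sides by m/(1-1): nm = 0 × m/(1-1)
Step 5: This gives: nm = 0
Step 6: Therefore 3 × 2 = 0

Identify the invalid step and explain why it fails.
Step 4: Multiply both sides by m/(1-1): nm = 0 × m/(1-1)

Step 4 multiplies both sides by m/(1-1). However, 1-1 = 0, so this is multiplication by m/0, which is undefined. We cannot multiply by an undefined expression.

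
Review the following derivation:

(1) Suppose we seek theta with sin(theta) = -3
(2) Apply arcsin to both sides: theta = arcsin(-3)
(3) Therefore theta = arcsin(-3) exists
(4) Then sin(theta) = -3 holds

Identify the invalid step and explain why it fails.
Step 2: Apply arcsin to both sides: theta = arcsin(-3)

Step 2 applies arcsin to -3. However, arcsin(x) is only defined for x in [-1, 1] because sin(theta) can only produce values in that range. Since |-3| > 1, arcsin(-3) is undefined. There is no angle whose sine equals -3.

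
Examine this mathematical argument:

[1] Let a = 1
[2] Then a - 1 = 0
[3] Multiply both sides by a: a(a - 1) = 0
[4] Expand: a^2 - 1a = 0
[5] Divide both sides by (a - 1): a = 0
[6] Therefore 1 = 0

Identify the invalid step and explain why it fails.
Step 5: Divide both sides by (a - 1): a = 0

Step 5 divides both sides by (a - 1). However, since a = 1, we have (a - 1) = 0. Division by zero is undefined, making this step invalid.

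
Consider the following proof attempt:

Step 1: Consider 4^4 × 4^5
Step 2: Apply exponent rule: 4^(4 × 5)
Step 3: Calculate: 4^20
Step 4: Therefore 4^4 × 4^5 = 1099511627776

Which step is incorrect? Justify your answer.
Step 2: Apply exponent rule: 4^(4 × 5)

Step 2 incorrectly states that a^b × a^c = a^(b×c). The correct rule is a^b × a^c = a^(b+c). The actual value is 4^4 × 4^5 = 4^9 = 262144, not 4^20 = 1099511627776.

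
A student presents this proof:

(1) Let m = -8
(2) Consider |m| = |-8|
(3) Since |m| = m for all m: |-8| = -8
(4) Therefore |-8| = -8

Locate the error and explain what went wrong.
Step 3: Since |m| = m for all m: |-8| = -8

Step 3 incorrectly states that |m| = m for all m. The correct definition is |m| = m when m >= 0, and |m| = -m when m < 0. Since -8 < 0, we have |-8| = -(-8) = 8, not -8.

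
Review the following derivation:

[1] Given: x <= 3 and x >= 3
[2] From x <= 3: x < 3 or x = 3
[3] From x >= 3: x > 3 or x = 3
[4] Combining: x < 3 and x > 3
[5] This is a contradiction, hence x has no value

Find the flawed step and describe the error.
Step 4: Combining: x < 3 and x > 3

Step 4 incorrectly combines the conditions. From x <= 3 and x >= 3, the intersection is x = 3. The error treats the 'or' cases as 'and' requirements. The correct conclusion is that x = 3 is the unique solution, not that no solution exists.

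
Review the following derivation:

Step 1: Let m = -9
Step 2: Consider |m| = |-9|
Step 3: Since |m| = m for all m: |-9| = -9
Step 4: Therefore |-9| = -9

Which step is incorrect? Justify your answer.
Step 3: Since |m| = m for all m: |-9| = -9

Step 3 incorrectly states that |m| = m for all m. The correct definition is |m| = m when m >= 0, and |m| = -m when m < 0. Since -9 < 0, we have |-9| = -(-9) = 9, not -9.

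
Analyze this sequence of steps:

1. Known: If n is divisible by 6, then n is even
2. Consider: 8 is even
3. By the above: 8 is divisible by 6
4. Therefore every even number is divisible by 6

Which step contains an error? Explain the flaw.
Step 3: By the above: 8 is divisible by 6

Step 3 commits the fallacy of affirming the consequent. The known fact 'divisible by 6 → even' does NOT imply 'even → divisible by 6'. That would be the converse, which is false. For example, 8 is even but 8 ÷ 6 = 1.33, which is not an integer.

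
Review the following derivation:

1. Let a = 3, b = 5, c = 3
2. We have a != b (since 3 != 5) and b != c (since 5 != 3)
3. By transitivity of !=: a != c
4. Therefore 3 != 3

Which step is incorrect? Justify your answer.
Step 3: By transitivity of !=: a != c

Step 3 incorrectly applies transitivity to the '!=' relation. Transitivity states: if a R b and b R c, then a R c. However, '!=' is not transitive. Counterexample: 3 != 5 and 5 != 3, but 3 = 3 (both equal 3). Transitivity holds for relations like <, <=, =, but not for !=.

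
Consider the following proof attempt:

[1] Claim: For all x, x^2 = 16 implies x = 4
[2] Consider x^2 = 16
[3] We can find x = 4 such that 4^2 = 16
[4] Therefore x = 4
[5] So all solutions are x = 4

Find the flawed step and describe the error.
Step 4: Therefore x = 4

Step 4 incorrectly concludes that x = 4 is the only solution. The proof shows that x = 4 is A solution (existence), but does not show it is the ONLY solution (uniqueness). In fact, x = -4 is also a solution since (-4)^2 = 16. Finding one solution doesn't prove there are no others.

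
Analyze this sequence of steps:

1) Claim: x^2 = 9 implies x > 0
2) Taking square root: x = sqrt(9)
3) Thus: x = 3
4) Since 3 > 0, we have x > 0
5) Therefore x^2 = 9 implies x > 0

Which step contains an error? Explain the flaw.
Step 2: Taking square root: x = sqrt(9)

Step 2 takes the square root and assumes the positive root only. The equation x^2 = 9 actually has two solutions: x = 3 and x = -3. The proof silently assumes x > 0 without justification, then uses this assumption to conclude x > 0, which is circular. The counterexample x = -3 shows the claim is false.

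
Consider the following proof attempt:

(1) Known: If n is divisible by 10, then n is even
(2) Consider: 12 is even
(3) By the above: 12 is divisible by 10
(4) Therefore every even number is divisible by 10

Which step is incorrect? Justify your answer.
Step 3: By the above: 12 is divisible by 10

Step 3 commits the fallacy of affirming the consequent. The known fact 'divisible by 10 → even' does NOT imply 'even → divisible by 10'. That would be the converse, which is false. For example, 12 is even but 12 ÷ 10 = 1.20, which is not an integer.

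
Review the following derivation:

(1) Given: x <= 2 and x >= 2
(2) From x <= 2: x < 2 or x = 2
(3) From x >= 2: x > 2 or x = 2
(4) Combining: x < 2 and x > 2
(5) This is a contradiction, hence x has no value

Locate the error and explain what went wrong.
Step 4: Combining: x < 2 and x > 2

Step 4 incorrectly combines the conditions. From x <= 2 and x >= 2, the intersection is x = 2. The error treats the 'or' cases as 'and' requirements. The correct conclusion is that x = 2 is the unique solution, not that no solution exists.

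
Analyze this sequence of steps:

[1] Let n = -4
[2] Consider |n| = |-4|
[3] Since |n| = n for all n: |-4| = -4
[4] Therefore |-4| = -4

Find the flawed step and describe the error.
Step 3: Since |n| = n for all n: |-4| = -4

Step 3 incorrectly states that |n| = n for all n. The correct definition is |n| = n when n >= 0, and |n| = -n when n < 0. Since -4 < 0, we have |-4| = -(-4) = 4, not -4.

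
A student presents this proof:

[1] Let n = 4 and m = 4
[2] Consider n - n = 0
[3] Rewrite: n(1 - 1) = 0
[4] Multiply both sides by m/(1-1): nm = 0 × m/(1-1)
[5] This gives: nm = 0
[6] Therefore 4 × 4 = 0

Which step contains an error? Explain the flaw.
Step 4: Multiply both sides by m/(1-1): nm = 0 × m/(1-1)

Step 4 multiplies both sides by m/(1-1). However, 1-1 = 0, so this is multiplication by m/0, which is undefined. We cannot multiply by an undefined expression.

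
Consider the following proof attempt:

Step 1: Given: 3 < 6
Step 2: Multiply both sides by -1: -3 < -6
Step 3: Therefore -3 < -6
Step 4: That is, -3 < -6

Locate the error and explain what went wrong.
Step 2: Multiply both sides by -1: -3 < -6

Step 2 multiplies both sides by -1 but fails to reverse the inequality sign. When multiplying (or dividing) an inequality by a negative number, the direction must be reversed. Since 3 < 6, we should get -3 > -6, i.e., -3 > -6.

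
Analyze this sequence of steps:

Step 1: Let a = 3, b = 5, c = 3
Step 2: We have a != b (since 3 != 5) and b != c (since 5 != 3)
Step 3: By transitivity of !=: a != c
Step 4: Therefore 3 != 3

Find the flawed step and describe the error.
Step 3: By transitivity of !=: a != c

Step 3 incorrectly applies transitivity to the '!=' relation. Transitivity states: if a R b and b R c, then a R c. However, '!=' is not transitive. Counterexample: 3 != 5 and 5 != 3, but 3 = 3 (both equal 3). Transitivity holds for relations like <, <=, =, but not for !=.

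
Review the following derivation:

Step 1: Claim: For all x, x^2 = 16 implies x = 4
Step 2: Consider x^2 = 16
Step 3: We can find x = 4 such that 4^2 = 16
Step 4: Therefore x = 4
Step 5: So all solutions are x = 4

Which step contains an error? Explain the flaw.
Step 4: Therefore x = 4

Step 4 incorrectly concludes that x = 4 is the only solution. The proof shows that x = 4 is A solution (existence), but does not show it is the ONLY solution (uniqueness). In fact, x = -4 is also a solution since (-4)^2 = 16. Finding one solution doesn't prove there are no others.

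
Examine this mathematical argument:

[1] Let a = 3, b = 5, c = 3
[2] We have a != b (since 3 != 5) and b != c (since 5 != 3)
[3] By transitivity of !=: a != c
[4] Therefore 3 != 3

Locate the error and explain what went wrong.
Step 3: By transitivity of !=: a != c

Step 3 incorrectly applies transitivity to the '!=' relation. Transitivity states: if a R b and b R c, then a R c. However, '!=' is not transitive. Counterexample: 3 != 5 and 5 != 3, but 3 = 3 (both equal 3). Transitivity holds for relations like <, <=, =, but not for !=.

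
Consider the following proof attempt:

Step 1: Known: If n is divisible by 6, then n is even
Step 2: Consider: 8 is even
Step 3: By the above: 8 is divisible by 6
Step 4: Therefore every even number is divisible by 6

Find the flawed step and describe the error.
Step 3: By the above: 8 is divisible by 6

Step 3 commits the fallacy of affirming the consequent. The known fact 'divisible by 6 → even' does NOT imply 'even → divisible by 6'. That would be the converse, which is false. For example, 8 is even but 8 ÷ 6 = 1.33, which is not an integer.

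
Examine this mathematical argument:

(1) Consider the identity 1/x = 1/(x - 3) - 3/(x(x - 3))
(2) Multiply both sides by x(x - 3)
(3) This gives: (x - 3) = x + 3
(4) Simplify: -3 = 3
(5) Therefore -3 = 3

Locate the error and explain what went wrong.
Step 3: This gives: (x - 3) = x + 3

Step 3 makes a sign error when clearing denominators. Multiplying -3/(x(x - 3)) by x(x - 3) gives -3, not +3. The correct result is (x - 3) = x - 3, which is trivially true, not (x - 3) = x + 3. (Step 1 is a valid identity: 1/(x - 3) - 3/(x(x - 3)) = (x - 3)/(x(x - 3)) = 1/x.)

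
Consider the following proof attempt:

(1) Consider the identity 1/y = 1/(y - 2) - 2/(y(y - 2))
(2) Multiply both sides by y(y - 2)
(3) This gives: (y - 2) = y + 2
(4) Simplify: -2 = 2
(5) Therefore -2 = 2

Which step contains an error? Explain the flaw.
Step 3: This gives: (y - 2) = y + 2

Step 3 makes a sign error when clearing denominators. Multiplying -2/(y(y - 2)) by y(y - 2) gives -2, not +2. The correct result is (y - 2) = y - 2, which is trivially true, not (y - 2) = y + 2. (Step 1 is a valid identity: 1/(y - 2) - 2/(y(y - 2)) = (y - 2)/(y(y - 2)) = 1/y.)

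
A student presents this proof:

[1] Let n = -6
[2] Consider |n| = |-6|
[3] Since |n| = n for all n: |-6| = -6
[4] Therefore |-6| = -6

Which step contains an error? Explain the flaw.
Step 3: Since |n| = n for all n: |-6| = -6

Step 3 incorrectly states that |n| = n for all n. The correct definition is |n| = n when n >= 0, and |n| = -n when n < 0. Since -6 < 0, we have |-6| = -(-6) = 6, not -6.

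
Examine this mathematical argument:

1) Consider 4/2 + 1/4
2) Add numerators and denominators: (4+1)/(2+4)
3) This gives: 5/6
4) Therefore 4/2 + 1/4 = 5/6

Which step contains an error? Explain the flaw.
Step 2: Add numerators and denominators: (4+1)/(2+4)

Step 2 incorrectly adds fractions by separately adding numerators and denominators. This is wrong. The correct method requires a common denominator: 4/2 + 1/4 = (4×4 + 1×2)/(2×4) = 18/8 = 9/4. The method used gives 5/6, which is different.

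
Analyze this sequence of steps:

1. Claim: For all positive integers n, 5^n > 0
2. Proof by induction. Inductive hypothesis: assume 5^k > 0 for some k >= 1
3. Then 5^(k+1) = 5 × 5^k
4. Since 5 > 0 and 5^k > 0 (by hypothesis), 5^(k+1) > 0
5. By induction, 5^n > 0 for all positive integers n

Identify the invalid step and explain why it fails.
Step 5: By induction, 5^n > 0 for all positive integers n

Step 5 concludes the proof by induction, but no base case was ever established. A valid induction proof requires: (1) a base case proving 5^1 > 0, and (2) an inductive step showing IF 5^k > 0 THEN 5^(k+1) > 0. Steps 2-4 correctly establish the inductive step, but without the base case the conclusion in step 5 does not follow.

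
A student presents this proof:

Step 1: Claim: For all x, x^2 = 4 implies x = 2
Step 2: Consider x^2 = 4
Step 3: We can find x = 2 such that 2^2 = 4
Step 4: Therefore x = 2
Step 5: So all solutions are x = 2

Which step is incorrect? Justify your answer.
Step 4: Therefore x = 2

Step 4 incorrectly concludes that x = 2 is the only solution. The proof shows that x = 2 is A solution (existence), but does not show it is the ONLY solution (uniqueness). In fact, x = -2 is also a solution since (-2)^2 = 4. Finding one solution doesn't prove there are no others.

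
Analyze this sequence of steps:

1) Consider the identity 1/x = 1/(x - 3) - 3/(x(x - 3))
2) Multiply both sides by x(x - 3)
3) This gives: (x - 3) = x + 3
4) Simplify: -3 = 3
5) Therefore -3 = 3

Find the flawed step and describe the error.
Step 3: This gives: (x - 3) = x + 3

Step 3 makes a sign error when clearing denominators. Multiplying -3/(x(x - 3)) by x(x - 3) gives -3, not +3. The correct result is (x - 3) = x - 3, which is trivially true, not (x - 3) = x + 3. (Step 1 is a valid identity: 1/(x - 3) - 3/(x(x - 3)) = (x - 3)/(x(x - 3)) = 1/x.)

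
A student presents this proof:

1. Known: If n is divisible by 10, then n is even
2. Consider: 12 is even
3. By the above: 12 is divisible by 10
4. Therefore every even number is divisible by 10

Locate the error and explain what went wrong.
Step 3: By the above: 12 is divisible by 10

Step 3 commits the fallacy of affirming the consequent. The known fact 'divisible by 10 → even' does NOT imply 'even → divisible by 10'. That would be the converse, which is false. For example, 12 is even but 12 ÷ 10 = 1.20, which is not an integer.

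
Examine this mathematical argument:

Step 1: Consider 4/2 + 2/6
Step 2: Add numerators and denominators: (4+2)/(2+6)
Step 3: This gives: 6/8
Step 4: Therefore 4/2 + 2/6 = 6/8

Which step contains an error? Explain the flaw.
Step 2: Add numerators and denominators: (4+2)/(2+6)

Step 2 incorrectly adds fractions by separately adding numerators and denominators. This is wrong. The correct method requires a common denominator: 4/2 + 2/6 = (4×6 + 2×2)/(2×6) = 28/12 = 7/3. The method used gives 6/8, which is different.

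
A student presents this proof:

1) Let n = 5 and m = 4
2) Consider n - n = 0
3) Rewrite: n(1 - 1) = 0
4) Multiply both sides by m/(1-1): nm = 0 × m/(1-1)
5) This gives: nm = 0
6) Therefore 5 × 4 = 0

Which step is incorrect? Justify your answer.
Step 4: Multiply both sides by m/(1-1): nm = 0 × m/(1-1)

Step 4 multiplies both sides by m/(1-1). However, 1-1 = 0, so this is multiplication by m/0, which is undefined. We cannot multiply by an undefined expression.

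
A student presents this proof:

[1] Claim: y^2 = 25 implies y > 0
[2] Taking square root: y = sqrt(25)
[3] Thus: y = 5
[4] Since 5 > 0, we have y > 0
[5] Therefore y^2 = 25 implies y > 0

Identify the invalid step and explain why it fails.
Step 2: Taking square root: y = sqrt(25)

Step 2 takes the square root and assumes the positive root only. The equation y^2 = 25 actually has two solutions: y = 5 and y = -5. The proof silently assumes y > 0 without justification, then uses this assumption to conclude y > 0, which is circular. The counterexample y = -5 shows the claim is false.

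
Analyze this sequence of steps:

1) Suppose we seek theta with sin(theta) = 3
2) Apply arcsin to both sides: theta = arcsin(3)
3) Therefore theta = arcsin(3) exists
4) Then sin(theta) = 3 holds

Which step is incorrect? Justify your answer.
Step 2: Apply arcsin to both sides: theta = arcsin(3)

Step 2 applies arcsin to 3. However, arcsin(x) is only defined for x in [-1, 1] because sin(theta) can only produce values in that range. Since |3| > 1, arcsin(3) is undefined. There is no angle whose sine equals 3.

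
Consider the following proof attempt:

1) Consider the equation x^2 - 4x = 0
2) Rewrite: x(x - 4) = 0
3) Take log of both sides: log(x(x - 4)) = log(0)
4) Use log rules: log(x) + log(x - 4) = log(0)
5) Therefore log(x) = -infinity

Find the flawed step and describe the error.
Step 3: Take log of both sides: log(x(x - 4)) = log(0)

Step 3 takes the logarithm of both sides, resulting in log(0) on the right side. The logarithm is only defined for positive numbers; log(0) is undefined (approaches negative infinity). This operation is invalid.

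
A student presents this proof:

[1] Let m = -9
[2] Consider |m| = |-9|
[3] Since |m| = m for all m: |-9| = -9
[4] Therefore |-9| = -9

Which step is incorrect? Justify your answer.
Step 3: Since |m| = m for all m: |-9| = -9

Step 3 incorrectly states that |m| = m for all m. The correct definition is |m| = m when m >= 0, and |m| = -m when m < 0. Since -9 < 0, we have |-9| = -(-9) = 9, not -9.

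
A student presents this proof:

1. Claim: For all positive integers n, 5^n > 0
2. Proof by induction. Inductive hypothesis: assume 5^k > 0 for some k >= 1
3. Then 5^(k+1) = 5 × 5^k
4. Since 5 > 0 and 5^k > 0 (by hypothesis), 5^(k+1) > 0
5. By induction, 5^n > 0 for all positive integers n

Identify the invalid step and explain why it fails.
Step 5: By induction, 5^n > 0 for all positive integers n

Step 5 concludes the proof by induction, but no base case was ever established. A valid induction proof requires: (1) a base case proving 5^1 > 0, and (2) an inductive step showing IF 5^k > 0 THEN 5^(k+1) > 0. Steps 2-4 correctly establish the inductive step, but without the base case the conclusion in step 5 does not follow.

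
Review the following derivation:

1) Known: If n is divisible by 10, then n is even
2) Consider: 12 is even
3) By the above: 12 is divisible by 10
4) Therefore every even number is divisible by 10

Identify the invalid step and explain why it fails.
Step 3: By the above: 12 is divisible by 10

Step 3 commits the fallacy of affirming the consequent. The known fact 'divisible by 10 → even' does NOT imply 'even → divisible by 10'. That would be the converse, which is false. For example, 12 is even but 12 ÷ 10 = 1.20, which is not an integer.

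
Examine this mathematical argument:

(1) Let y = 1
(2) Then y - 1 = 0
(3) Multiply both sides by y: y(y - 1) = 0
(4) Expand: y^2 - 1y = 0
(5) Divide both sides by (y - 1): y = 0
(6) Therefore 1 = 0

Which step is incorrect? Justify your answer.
Step 5: Divide both sides by (y - 1): y = 0

Step 5 divides both sides by (y - 1). However, since y = 1, we have (y - 1) = 0. Division by zero is undefined, making this step invalid.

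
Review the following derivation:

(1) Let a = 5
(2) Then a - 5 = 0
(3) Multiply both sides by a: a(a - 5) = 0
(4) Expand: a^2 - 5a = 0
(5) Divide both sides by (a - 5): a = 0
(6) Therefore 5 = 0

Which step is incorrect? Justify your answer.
Step 5: Divide both sides by (a - 5): a = 0

Step 5 divides both sides by (a - 5). However, since a = 5, we have (a - 5) = 0. Division by zero is undefined, making this step invalid.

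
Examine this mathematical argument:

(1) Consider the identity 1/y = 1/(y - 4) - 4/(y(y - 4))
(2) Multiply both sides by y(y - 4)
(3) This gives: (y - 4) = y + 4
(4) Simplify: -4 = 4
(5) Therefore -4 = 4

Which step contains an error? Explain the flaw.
Step 3: This gives: (y - 4) = y + 4

Step 3 makes a sign error when clearing denominators. Multiplying -4/(y(y - 4)) by y(y - 4) gives -4, not +4. The correct result is (y - 4) = y - 4, which is trivially true, not (y - 4) = y + 4. (Step 1 is a valid identity: 1/(y - 4) - 4/(y(y - 4)) = (y - 4)/(y(y - 4)) = 1/y.)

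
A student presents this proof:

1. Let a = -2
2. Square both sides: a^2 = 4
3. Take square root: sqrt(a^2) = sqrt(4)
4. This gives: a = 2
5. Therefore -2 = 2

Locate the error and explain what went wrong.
Step 4: This gives: a = 2

Step 4 incorrectly states that sqrt(a^2) = a. The correct identity is sqrt(a^2) = |a|. Since a = -2 < 0, we have sqrt(a^2) = |-2| = 2, not a = -2.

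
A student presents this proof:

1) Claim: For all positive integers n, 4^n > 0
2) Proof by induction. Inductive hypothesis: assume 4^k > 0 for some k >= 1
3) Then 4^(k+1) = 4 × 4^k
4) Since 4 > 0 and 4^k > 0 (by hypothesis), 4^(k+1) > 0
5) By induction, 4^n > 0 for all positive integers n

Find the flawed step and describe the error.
Step 5: By induction, 4^n > 0 for all positive integers n

Step 5 concludes the proof by induction, but no base case was ever established. A valid induction proof requires: (1) a base case proving 4^1 > 0, and (2) an inductive step showing IF 4^k > 0 THEN 4^(k+1) > 0. Steps 2-4 correctly establish the inductive step, but without the base case the conclusion in step 5 does not follow.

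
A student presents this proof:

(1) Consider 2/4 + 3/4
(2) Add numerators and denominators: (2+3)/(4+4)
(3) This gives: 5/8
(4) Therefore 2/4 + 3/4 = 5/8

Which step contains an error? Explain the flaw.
Step 2: Add numerators and denominators: (2+3)/(4+4)

Step 2 incorrectly adds fractions by separately adding numerators and denominators. This is wrong. The correct method requires a common denominator: 2/4 + 3/4 = (2×4 + 3×4)/(4×4) = 20/16 = 5/4. The method used gives 5/8, which is different.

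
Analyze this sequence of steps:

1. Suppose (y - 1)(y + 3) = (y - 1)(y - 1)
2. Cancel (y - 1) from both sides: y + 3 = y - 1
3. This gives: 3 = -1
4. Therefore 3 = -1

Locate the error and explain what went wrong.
Step 2: Cancel (y - 1) from both sides: y + 3 = y - 1

Step 2 cancels (y - 1) from both sides. This is only valid if (y - 1) ≠ 0, i.e., y ≠ 1. When y = 1, both sides equal zero regardless of the other factors. The correct approach requires considering y = 1 as a separate case.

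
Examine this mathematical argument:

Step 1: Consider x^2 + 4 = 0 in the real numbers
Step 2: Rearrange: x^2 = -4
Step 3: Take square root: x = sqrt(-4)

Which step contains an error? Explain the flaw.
Step 3: Take square root: x = sqrt(-4)

Step 3 takes the square root of -4, which is negative. In the real number system, the square root of a negative number is undefined. The equation x^2 + 4 = 0 has no real solutions. Square roots of negative numbers only exist in the complex numbers.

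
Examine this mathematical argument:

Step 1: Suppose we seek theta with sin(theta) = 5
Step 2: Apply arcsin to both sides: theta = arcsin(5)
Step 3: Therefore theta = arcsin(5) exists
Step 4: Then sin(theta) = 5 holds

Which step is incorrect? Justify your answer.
Step 2: Apply arcsin to both sides: theta = arcsin(5)

Step 2 applies arcsin to 5. However, arcsin(x) is only defined for x in [-1, 1] because sin(theta) can only produce values in that range. Since |5| > 1, arcsin(5) is undefined. There is no angle whose sine equals 5.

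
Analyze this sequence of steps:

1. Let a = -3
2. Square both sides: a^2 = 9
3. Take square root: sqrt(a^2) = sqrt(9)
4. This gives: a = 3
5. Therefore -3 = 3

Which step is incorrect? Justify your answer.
Step 4: This gives: a = 3

Step 4 incorrectly states that sqrt(a^2) = a. The correct identity is sqrt(a^2) = |a|. Since a = -3 < 0, we have sqrt(a^2) = |-3| = 3, not a = -3.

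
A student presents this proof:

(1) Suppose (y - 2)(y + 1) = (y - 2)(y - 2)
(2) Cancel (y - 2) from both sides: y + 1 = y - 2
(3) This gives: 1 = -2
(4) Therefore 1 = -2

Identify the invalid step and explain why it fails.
Step 2: Cancel (y - 2) from both sides: y + 1 = y - 2

Step 2 cancels (y - 2) from both sides. This is only valid if (y - 2) ≠ 0, i.e., y ≠ 2. When y = 2, both sides equal zero regardless of the other factors. The correct approach requires considering y = 2 as a separate case.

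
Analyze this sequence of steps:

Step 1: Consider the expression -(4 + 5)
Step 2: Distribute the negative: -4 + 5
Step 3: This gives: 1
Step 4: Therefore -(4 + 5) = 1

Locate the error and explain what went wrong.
Step 2: Distribute the negative: -4 + 5

Step 2 incorrectly distributes the negative sign. The correct distribution is -(4 + 5) = -4 - 5 = -9. The negative must be applied to both terms, not just the first. The error treats -(4 + 5) as -4 + 5, which equals 1 instead of -9.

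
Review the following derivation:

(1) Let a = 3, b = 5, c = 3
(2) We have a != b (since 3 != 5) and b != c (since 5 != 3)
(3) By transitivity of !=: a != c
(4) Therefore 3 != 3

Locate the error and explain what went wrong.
Step 3: By transitivity of !=: a != c

Step 3 incorrectly applies transitivity to the '!=' relation. Transitivity states: if a R b and b R c, then a R c. However, '!=' is not transitive. Counterexample: 3 != 5 and 5 != 3, but 3 = 3 (both equal 3). Transitivity holds for relations like <, <=, =, but not for !=.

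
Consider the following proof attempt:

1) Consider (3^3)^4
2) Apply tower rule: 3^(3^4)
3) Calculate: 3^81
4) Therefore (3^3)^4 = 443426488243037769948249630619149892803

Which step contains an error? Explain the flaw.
Step 2: Apply tower rule: 3^(3^4)

Step 2 incorrectly states that (a^b)^c = a^(b^c). The correct rule is (a^b)^c = a^(b×c). The actual value is (3^3)^4 = 3^12 = 531441, not 3^81 = 443426488243037769948249630619149892803.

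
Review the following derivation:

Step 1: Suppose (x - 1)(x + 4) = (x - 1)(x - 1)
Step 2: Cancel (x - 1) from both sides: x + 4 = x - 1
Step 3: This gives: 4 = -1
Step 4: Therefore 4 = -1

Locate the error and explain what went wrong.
Step 2: Cancel (x - 1) from both sides: x + 4 = x - 1

Step 2 cancels (x - 1) from both sides. This is only valid if (x - 1) ≠ 0, i.e., x ≠ 1. When x = 1, both sides equal zero regardless of the other factors. The correct approach requires considering x = 1 as a separate case.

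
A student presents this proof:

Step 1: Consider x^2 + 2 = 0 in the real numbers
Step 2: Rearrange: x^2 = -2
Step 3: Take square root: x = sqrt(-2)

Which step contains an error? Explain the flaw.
Step 3: Take square root: x = sqrt(-2)

Step 3 takes the square root of -2, which is negative. In the real number system, the square root of a negative number is undefined. The equation x^2 + 2 = 0 has no real solutions. Square roots of negative numbers only exist in the complex numbers.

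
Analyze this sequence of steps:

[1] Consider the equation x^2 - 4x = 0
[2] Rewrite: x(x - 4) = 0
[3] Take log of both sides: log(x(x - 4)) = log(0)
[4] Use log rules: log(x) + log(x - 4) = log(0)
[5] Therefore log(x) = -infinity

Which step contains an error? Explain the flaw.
Step 3: Take log of both sides: log(x(x - 4)) = log(0)

Step 3 takes the logarithm of both sides, resulting in log(0) on the right side. The logarithm is only defined for positive numbers; log(0) is undefined (approaches negative infinity). This operation is invalid.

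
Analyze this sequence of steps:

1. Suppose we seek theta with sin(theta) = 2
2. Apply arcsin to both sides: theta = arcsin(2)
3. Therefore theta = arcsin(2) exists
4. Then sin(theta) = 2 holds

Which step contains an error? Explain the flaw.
Step 2: Apply arcsin to both sides: theta = arcsin(2)

Step 2 applies arcsin to 2. However, arcsin(x) is only defined for x in [-1, 1] because sin(theta) can only produce values in that range. Since |2| > 1, arcsin(2) is undefined. There is no angle whose sine equals 2.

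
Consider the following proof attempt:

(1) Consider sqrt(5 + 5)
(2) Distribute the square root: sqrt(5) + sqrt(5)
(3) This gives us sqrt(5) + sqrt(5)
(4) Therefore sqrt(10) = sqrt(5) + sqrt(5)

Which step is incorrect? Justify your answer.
Step 2: Distribute the square root: sqrt(5) + sqrt(5)

Step 2 incorrectly 'distributes' the square root over addition. The square root function does not distribute: sqrt(a + b) ≠ sqrt(a) + sqrt(b). In fact, sqrt(5 + 5) = sqrt(10) ≈ 3.1623, while sqrt(5) + sqrt(5) ≈ 4.4721.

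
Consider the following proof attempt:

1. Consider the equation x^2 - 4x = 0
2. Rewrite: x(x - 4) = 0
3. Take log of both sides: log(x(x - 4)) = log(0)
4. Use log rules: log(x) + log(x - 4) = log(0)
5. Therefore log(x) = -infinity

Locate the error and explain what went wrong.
Step 3: Take log of both sides: log(x(x - 4)) = log(0)

Step 3 takes the logarithm of both sides, resulting in log(0) on the right side. The logarithm is only defined for positive numbers; log(0) is undefined (approaches negative infinity). This operation is invalid.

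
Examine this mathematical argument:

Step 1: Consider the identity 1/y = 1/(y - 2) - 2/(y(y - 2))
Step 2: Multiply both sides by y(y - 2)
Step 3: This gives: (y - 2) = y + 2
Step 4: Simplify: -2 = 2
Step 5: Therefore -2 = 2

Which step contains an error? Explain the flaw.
Step 3: This gives: (y - 2) = y + 2

Step 3 makes a sign error when clearing denominators. Multiplying -2/(y(y - 2)) by y(y - 2) gives -2, not +2. The correct result is (y - 2) = y - 2, which is trivially true, not (y - 2) = y + 2. (Step 1 is a valid identity: 1/(y - 2) - 2/(y(y - 2)) = (y - 2)/(y(y - 2)) = 1/y.)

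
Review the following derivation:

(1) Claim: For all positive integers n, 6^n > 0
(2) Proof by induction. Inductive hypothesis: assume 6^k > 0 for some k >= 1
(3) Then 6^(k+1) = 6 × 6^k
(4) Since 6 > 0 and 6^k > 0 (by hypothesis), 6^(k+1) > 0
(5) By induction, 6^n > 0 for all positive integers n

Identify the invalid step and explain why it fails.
Step 5: By induction, 6^n > 0 for all positive integers n

Step 5 concludes the proof by induction, but no base case was ever established. A valid induction proof requires: (1) a base case proving 6^1 > 0, and (2) an inductive step showing IF 6^k > 0 THEN 6^(k+1) > 0. Steps 2-4 correctly establish the inductive step, but without the base case the conclusion in step 5 does not follow.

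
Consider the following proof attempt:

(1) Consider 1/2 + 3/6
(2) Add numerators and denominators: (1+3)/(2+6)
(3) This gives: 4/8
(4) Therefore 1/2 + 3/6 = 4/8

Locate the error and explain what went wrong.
Step 2: Add numerators and denominators: (1+3)/(2+6)

Step 2 incorrectly adds fractions by separately adding numerators and denominators. This is wrong. The correct method requires a common denominator: 1/2 + 3/6 = (1×6 + 3×2)/(2×6) = 12/12 = 1. The method used gives 4/8, which is different.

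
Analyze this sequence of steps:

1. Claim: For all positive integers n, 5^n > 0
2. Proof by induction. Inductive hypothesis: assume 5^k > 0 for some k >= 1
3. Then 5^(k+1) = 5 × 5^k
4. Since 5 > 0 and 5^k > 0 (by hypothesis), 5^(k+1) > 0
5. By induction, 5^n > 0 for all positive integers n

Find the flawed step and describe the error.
Step 5: By induction, 5^n > 0 for all positive integers n

Step 5 concludes the proof by induction, but no base case was ever established. A valid induction proof requires: (1) a base case proving 5^1 > 0, and (2) an inductive step showing IF 5^k > 0 THEN 5^(k+1) > 0. Steps 2-4 correctly establish the inductive step, but without the base case the conclusion in step 5 does not follow.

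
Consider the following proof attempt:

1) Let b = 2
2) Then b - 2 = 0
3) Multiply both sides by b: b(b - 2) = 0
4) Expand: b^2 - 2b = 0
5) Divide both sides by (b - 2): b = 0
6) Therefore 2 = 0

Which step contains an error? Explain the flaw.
Step 5: Divide both sides by (b - 2): b = 0

Step 5 divides both sides by (b - 2). However, since b = 2, we have (b - 2) = 0. Division by zero is undefined, making this step invalid.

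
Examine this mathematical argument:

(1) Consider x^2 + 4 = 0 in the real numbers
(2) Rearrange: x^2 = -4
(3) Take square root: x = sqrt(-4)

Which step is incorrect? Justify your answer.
Step 3: Take square root: x = sqrt(-4)

Step 3 takes the square root of -4, which is negative. In the real number system, the square root of a negative number is undefined. The equation x^2 + 4 = 0 has no real solutions. Square roots of negative numbers only exist in the complex numbers.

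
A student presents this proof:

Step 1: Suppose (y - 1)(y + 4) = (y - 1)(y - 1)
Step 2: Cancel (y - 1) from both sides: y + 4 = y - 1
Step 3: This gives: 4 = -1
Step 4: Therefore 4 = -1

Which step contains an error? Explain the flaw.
Step 2: Cancel (y - 1) from both sides: y + 4 = y - 1

Step 2 cancels (y - 1) from both sides. This is only valid if (y - 1) ≠ 0, i.e., y ≠ 1. When y = 1, both sides equal zero regardless of the other factors. The correct approach requires considering y = 1 as a separate case.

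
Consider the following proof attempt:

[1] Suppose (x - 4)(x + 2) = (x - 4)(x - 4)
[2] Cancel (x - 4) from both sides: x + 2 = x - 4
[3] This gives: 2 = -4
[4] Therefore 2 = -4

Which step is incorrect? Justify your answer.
Step 2: Cancel (x - 4) from both sides: x + 2 = x - 4

Step 2 cancels (x - 4) from both sides. This is only valid if (x - 4) ≠ 0, i.e., x ≠ 4. When x = 4, both sides equal zero regardless of the other factors. The correct approach requires considering x = 4 as a separate case.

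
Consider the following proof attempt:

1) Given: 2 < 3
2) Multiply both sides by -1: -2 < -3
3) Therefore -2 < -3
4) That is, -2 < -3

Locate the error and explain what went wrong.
Step 2: Multiply both sides by -1: -2 < -3

Step 2 multiplies both sides by -1 but fails to reverse the inequality sign. When multiplying (or dividing) an inequality by a negative number, the direction must be reversed. Since 2 < 3, we should get -2 > -3, i.e., -2 > -3.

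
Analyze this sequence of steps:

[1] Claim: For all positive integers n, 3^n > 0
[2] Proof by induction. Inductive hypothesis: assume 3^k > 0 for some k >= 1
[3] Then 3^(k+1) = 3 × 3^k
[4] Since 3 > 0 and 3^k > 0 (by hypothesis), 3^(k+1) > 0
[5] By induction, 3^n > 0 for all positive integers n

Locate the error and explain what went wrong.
Step 5: By induction, 3^n > 0 for all positive integers n

Step 5 concludes the proof by induction, but no base case was ever established. A valid induction proof requires: (1) a base case proving 3^1 > 0, and (2) an inductive step showing IF 3^k > 0 THEN 3^(k+1) > 0. Steps 2-4 correctly establish the inductive step, but without the base case the conclusion in step 5 does not follow.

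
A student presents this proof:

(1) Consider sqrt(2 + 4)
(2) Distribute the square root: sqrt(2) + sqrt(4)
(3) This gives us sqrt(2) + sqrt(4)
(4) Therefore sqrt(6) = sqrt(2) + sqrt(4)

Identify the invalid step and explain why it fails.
Step 2: Distribute the square root: sqrt(2) + sqrt(4)

Step 2 incorrectly 'distributes' the square root over addition. The square root function does not distribute: sqrt(a + b) ≠ sqrt(a) + sqrt(b). In fact, sqrt(2 + 4) = sqrt(6) ≈ 2.4495, while sqrt(2) + sqrt(4) ≈ 3.4142.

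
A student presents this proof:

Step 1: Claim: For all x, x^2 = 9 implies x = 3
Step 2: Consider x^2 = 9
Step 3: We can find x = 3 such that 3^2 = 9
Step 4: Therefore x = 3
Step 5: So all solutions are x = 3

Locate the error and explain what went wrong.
Step 4: Therefore x = 3

Step 4 incorrectly concludes that x = 3 is the only solution. The proof shows that x = 3 is A solution (existence), but does not show it is the ONLY solution (uniqueness). In fact, x = -3 is also a solution since (-3)^2 = 9. Finding one solution doesn't prove there are no others.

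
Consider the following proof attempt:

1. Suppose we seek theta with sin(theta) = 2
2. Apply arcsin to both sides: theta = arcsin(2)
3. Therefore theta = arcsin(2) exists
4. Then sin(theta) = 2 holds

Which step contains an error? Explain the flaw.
Step 2: Apply arcsin to both sides: theta = arcsin(2)

Step 2 applies arcsin to 2. However, arcsin(x) is only defined for x in [-1, 1] because sin(theta) can only produce values in that range. Since |2| > 1, arcsin(2) is undefined. There is no angle whose sine equals 2.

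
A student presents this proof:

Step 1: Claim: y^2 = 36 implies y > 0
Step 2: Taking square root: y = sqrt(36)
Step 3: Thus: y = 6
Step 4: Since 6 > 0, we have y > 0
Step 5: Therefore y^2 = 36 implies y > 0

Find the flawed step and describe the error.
Step 2: Taking square root: y = sqrt(36)

Step 2 takes the square root and assumes the positive root only. The equation y^2 = 36 actually has two solutions: y = 6 and y = -6. The proof silently assumes y > 0 without justification, then uses this assumption to conclude y > 0, which is circular. The counterexample y = -6 shows the claim is false.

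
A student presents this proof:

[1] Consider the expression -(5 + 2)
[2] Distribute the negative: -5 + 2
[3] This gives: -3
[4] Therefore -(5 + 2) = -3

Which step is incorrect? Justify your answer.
Step 2: Distribute the negative: -5 + 2

Step 2 incorrectly distributes the negative sign. The correct distribution is -(5 + 2) = -5 - 2 = -7. The negative must be applied to both terms, not just the first. The error treats -(5 + 2) as -5 + 2, which equals -3 instead of -7.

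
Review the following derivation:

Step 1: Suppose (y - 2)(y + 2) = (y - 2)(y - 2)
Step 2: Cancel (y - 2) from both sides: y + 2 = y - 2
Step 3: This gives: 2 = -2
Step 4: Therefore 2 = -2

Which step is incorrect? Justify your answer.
Step 2: Cancel (y - 2) from both sides: y + 2 = y - 2

Step 2 cancels (y - 2) from both sides. This is only valid if (y - 2) ≠ 0, i.e., y ≠ 2. When y = 2, both sides equal zero regardless of the other factors. The correct approach requires considering y = 2 as a separate case.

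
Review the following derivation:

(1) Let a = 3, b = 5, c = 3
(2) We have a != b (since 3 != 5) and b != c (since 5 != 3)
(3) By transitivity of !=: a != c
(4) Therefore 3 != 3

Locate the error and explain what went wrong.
Step 3: By transitivity of !=: a != c

Step 3 incorrectly applies transitivity to the '!=' relation. Transitivity states: if a R b and b R c, then a R c. However, '!=' is not transitive. Counterexample: 3 != 5 and 5 != 3, but 3 = 3 (both equal 3). Transitivity holds for relations like <, <=, =, but not for !=.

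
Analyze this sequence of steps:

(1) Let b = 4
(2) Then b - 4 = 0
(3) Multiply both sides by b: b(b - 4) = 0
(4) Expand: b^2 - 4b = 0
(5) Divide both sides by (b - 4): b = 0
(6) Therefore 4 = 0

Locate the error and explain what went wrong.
Step 5: Divide both sides by (b - 4): b = 0

Step 5 divides both sides by (b - 4). However, since b = 4, we have (b - 4) = 0. Division by zero is undefined, making this step invalid.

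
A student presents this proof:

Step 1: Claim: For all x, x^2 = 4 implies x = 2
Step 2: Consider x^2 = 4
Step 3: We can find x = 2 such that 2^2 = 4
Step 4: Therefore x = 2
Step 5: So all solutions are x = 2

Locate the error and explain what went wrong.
Step 4: Therefore x = 2

Step 4 incorrectly concludes that x = 2 is the only solution. The proof shows that x = 2 is A solution (existence), but does not show it is the ONLY solution (uniqueness). In fact, x = -2 is also a solution since (-2)^2 = 4. Finding one solution doesn't prove there are no others.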